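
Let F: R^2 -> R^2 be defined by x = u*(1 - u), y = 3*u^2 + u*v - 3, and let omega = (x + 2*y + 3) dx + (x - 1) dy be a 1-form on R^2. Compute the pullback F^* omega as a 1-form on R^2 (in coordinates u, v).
F^* omega = (-16*u^3 - 5*u^2*v + 9*u^2 + 3*u*v + u - v - 3) du + (u*(-u^2 + u - 1)) dv

Using F^*(f dg) = (f ∘ F) d(g ∘ F), substitute each coordinate x_i by F_i(u, v) in f_i, and replace dx_i by d F_i = (∂F_i/∂u) du + (∂F_i/∂v) dv.
  For the x component: f_1(F) = 5*u^2 + 2*u*v + u - 3; d F_1 = (1 - 2*u) du + (0) dv
  For the y component: f_2(F) = -u^2 + u - 1; d F_2 = (6*u + v) du + (u) dv
Combining and collecting du, dv coefficients:
  coeff of du: -16*u^3 - 5*u^2*v + 9*u^2 + 3*u*v + u - v - 3
  coeff of dv: u*(-u^2 + u - 1)
F^* omega = (-16*u^3 - 5*u^2*v + 9*u^2 + 3*u*v + u - v - 3) du + (u*(-u^2 + u - 1)) dv.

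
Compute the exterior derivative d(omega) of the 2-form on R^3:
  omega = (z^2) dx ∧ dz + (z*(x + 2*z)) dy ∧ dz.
d(omega) = (z) dx ∧ dy ∧ dz

For a 2-form omega = sum_{i<j} g_{ij} dx_i ∧ dx_j, the exterior derivative is
  d(omega) = sum_{i<j} d(g_{ij}) ∧ dx_i ∧ dx_j = sum_{i<j, k} (∂g_{ij}/∂x_k) dx_k ∧ dx_i ∧ dx_j.
Expand each term, using dx_k ∧ dx_i ∧ dx_j = sgn(permutation) dx_{(a)} ∧ dx_{(b)} ∧ dx_{(c)} with (a < b < c) sorted:
  d(z*(x + 2*z)) includes (∂/∂x)(z*(x + 2*z)) dx = (z) dx, which multiplied by dy ∧ dz gives (z) dx ∧ dy ∧ dz
Collecting like 3-forms: d(omega) = (z) dx ∧ dy ∧ dz.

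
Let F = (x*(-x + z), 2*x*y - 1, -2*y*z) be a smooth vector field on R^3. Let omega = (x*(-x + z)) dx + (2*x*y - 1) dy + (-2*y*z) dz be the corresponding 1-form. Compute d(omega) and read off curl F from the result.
d(omega) = (-2*z) dy ∧ dz + (x) dz ∧ dx + (2*y) dx ∧ dy; curl F = (-2*z, x, 2*y)

d omega = sum_{i<j} (∂f_j/∂x_i - ∂f_i/∂x_j) dx_i ∧ dx_j. Under the identification (dy ∧ dz, dz ∧ dx, dx ∧ dy) ↔ (e_x, e_y, e_z), the coefficients are exactly the components of curl F. Compute:
  ∂R/∂y - ∂Q/∂z = (-2*z) - (0) = -2*z
  ∂P/∂z - ∂R/∂x = (x) - (0) = x
  ∂Q/∂x - ∂P/∂y = (2*y) - (0) = 2*y.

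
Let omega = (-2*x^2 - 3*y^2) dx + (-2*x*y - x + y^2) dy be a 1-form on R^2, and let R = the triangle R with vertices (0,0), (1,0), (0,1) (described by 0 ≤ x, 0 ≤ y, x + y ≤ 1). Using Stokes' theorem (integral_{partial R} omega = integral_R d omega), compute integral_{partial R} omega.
integral_(partial R) omega = 1/6

Stokes: integral_partial_R omega = integral_R d omega with d omega = (∂Q/∂x - ∂P/∂y) dx ∧ dy.
  ∂Q/∂x = -2*y - 1
  ∂P/∂y = -6*y
  integrand = ∂Q/∂x - ∂P/∂y = 4*y - 1.
Integrating over R: integral_0^1 integral_0^{1-x} (4*y - 1) dy dx = 1/6.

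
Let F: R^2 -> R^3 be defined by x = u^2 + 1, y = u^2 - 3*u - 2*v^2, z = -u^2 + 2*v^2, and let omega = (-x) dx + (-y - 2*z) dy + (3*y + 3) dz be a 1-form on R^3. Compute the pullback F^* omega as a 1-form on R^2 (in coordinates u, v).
F^* omega = (-6*u^3 + 21*u^2 + 8*u*v^2 - 17*u + 6*v^2) du + (4*v*(2*u^2 - 12*u - 4*v^2 + 3)) dv

Using F^*(f dg) = (f ∘ F) d(g ∘ F), substitute each coordinate x_i by F_i(u, v) in f_i, and replace dx_i by d F_i = (∂F_i/∂u) du + (∂F_i/∂v) dv.
  For the x component: f_1(F) = -u^2 - 1; d F_1 = (2*u) du + (0) dv
  For the y component: f_2(F) = u^2 + 3*u - 2*v^2; d F_2 = (2*u - 3) du + (-4*v) dv
  For the z component: f_3(F) = 3*u^2 - 9*u - 6*v^2 + 3; d F_3 = (-2*u) du + (4*v) dv
Combining and collecting du, dv coefficients:
  coeff of du: -6*u^3 + 21*u^2 + 8*u*v^2 - 17*u + 6*v^2
  coeff of dv: 4*v*(2*u^2 - 12*u - 4*v^2 + 3)
F^* omega = (-6*u^3 + 21*u^2 + 8*u*v^2 - 17*u + 6*v^2) du + (4*v*(2*u^2 - 12*u - 4*v^2 + 3)) dv.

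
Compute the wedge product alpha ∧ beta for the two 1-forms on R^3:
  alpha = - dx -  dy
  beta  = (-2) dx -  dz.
alpha ∧ beta = (1) dx ∧ dz + (-2) dx ∧ dy + (1) dy ∧ dz

Distribute the wedge, using dx_i ∧ dx_j = -dx_j ∧ dx_i and dx_i ∧ dx_i = 0. For each pair (i, j) with i < j, the coefficient of dx_i ∧ dx_j in alpha ∧ beta is (alpha_i * beta_j - alpha_j * beta_i). Collecting: alpha ∧ beta = (1) dx ∧ dz + (-2) dx ∧ dy + (1) dy ∧ dz.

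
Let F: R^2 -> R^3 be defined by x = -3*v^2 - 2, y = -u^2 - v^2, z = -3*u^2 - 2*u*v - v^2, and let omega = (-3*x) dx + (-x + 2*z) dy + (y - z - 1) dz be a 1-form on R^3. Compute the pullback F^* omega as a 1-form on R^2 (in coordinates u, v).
F^* omega = (-8*u^2*v - 6*u*v^2 + 2*u + 2*v) du + (-4*u^3 + 4*u^2*v + 4*u*v^2 + 2*u - 56*v^3 - 38*v) dv

Using F^*(f dg) = (f ∘ F) d(g ∘ F), substitute each coordinate x_i by F_i(u, v) in f_i, and replace dx_i by d F_i = (∂F_i/∂u) du + (∂F_i/∂v) dv.
  For the x component: f_1(F) = 9*v^2 + 6; d F_1 = (0) du + (-6*v) dv
  For the y component: f_2(F) = -6*u^2 - 4*u*v + v^2 + 2; d F_2 = (-2*u) du + (-2*v) dv
  For the z component: f_3(F) = 2*u^2 + 2*u*v - 1; d F_3 = (-6*u - 2*v) du + (-2*u - 2*v) dv
Combining and collecting du, dv coefficients:
  coeff of du: -8*u^2*v - 6*u*v^2 + 2*u + 2*v
  coeff of dv: -4*u^3 + 4*u^2*v + 4*u*v^2 + 2*u - 56*v^3 - 38*v
F^* omega = (-8*u^2*v - 6*u*v^2 + 2*u + 2*v) du + (-4*u^3 + 4*u^2*v + 4*u*v^2 + 2*u - 56*v^3 - 38*v) dv.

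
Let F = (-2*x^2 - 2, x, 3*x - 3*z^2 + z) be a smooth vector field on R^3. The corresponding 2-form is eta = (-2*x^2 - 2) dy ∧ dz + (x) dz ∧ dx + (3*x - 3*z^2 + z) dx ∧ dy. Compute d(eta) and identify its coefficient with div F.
d(eta) = (-4*x - 6*z + 1) dx ∧ dy ∧ dz; div F = -4*x - 6*z + 1

For a 2-form in R^3 of the form above, applying d gives a 3-form with coefficient ∂P/∂x + ∂Q/∂y + ∂R/∂z:
  ∂P/∂x = -4*x
  ∂Q/∂y = 0
  ∂R/∂z = 1 - 6*z
Sum = -4*x - 6*z + 1, which is exactly div F.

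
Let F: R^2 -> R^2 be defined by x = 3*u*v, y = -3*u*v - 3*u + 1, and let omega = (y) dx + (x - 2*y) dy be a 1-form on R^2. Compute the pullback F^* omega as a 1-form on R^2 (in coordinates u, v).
F^* omega = (-36*u*v^2 - 54*u*v - 18*u + 9*v + 6) du + (9*u*(-4*u*v - 3*u + 1)) dv

Using F^*(f dg) = (f ∘ F) d(g ∘ F), substitute each coordinate x_i by F_i(u, v) in f_i, and replace dx_i by d F_i = (∂F_i/∂u) du + (∂F_i/∂v) dv.
  For the x component: f_1(F) = -3*u*v - 3*u + 1; d F_1 = (3*v) du + (3*u) dv
  For the y component: f_2(F) = 9*u*v + 6*u - 2; d F_2 = (-3*v - 3) du + (-3*u) dv
Combining and collecting du, dv coefficients:
  coeff of du: -36*u*v^2 - 54*u*v - 18*u + 9*v + 6
  coeff of dv: 9*u*(-4*u*v - 3*u + 1)
F^* omega = (-36*u*v^2 - 54*u*v - 18*u + 9*v + 6) du + (9*u*(-4*u*v - 3*u + 1)) dv.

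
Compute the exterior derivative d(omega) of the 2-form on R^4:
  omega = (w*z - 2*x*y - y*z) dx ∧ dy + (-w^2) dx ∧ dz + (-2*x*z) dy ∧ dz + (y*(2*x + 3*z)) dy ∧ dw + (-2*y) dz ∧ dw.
d(omega) = (w - y - 2*z) dx ∧ dy ∧ dz + (2*y + z) dx ∧ dy ∧ dw + (-2*w) dx ∧ dz ∧ dw + (-3*y - 2) dy ∧ dz ∧ dw

For a 2-form omega = sum_{i<j} g_{ij} dx_i ∧ dx_j, the exterior derivative is
  d(omega) = sum_{i<j} d(g_{ij}) ∧ dx_i ∧ dx_j = sum_{i<j, k} (∂g_{ij}/∂x_k) dx_k ∧ dx_i ∧ dx_j.
Expand each term, using dx_k ∧ dx_i ∧ dx_j = sgn(permutation) dx_{(a)} ∧ dx_{(b)} ∧ dx_{(c)} with (a < b < c) sorted:
  d(w*z - 2*x*y - y*z) includes (∂/∂z)(w*z - 2*x*y - y*z) dz = (w - y) dz, which multiplied by dx ∧ dy gives (w - y) dx ∧ dy ∧ dz
  d(w*z - 2*x*y - y*z) includes (∂/∂w)(w*z - 2*x*y - y*z) dw = (z) dw, which multiplied by dx ∧ dy gives (z) dx ∧ dy ∧ dw
  d(-w^2) includes (∂/∂w)(-w^2) dw = (-2*w) dw, which multiplied by dx ∧ dz gives (-2*w) dx ∧ dz ∧ dw
  d(-2*x*z) includes (∂/∂x)(-2*x*z) dx = (-2*z) dx, which multiplied by dy ∧ dz gives (-2*z) dx ∧ dy ∧ dz
  d(y*(2*x + 3*z)) includes (∂/∂x)(y*(2*x + 3*z)) dx = (2*y) dx, which multiplied by dy ∧ dw gives (2*y) dx ∧ dy ∧ dw
  d(y*(2*x + 3*z)) includes (∂/∂z)(y*(2*x + 3*z)) dz = (3*y) dz, which multiplied by dy ∧ dw gives (-3*y) dy ∧ dz ∧ dw
  d(-2*y) includes (∂/∂y)(-2*y) dy = (-2) dy, which multiplied by dz ∧ dw gives (-2) dy ∧ dz ∧ dw
Collecting like 3-forms: d(omega) = (w - y - 2*z) dx ∧ dy ∧ dz + (2*y + z) dx ∧ dy ∧ dw + (-2*w) dx ∧ dz ∧ dw + (-3*y - 2) dy ∧ dz ∧ dw.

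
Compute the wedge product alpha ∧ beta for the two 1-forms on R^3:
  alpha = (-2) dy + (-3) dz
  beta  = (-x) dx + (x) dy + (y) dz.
alpha ∧ beta = (-2*x) dx ∧ dy + (3*x - 2*y) dy ∧ dz + (-3*x) dx ∧ dz

Distribute the wedge, using dx_i ∧ dx_j = -dx_j ∧ dx_i and dx_i ∧ dx_i = 0. For each pair (i, j) with i < j, the coefficient of dx_i ∧ dx_j in alpha ∧ beta is (alpha_i * beta_j - alpha_j * beta_i). Collecting: alpha ∧ beta = (-2*x) dx ∧ dy + (3*x - 2*y) dy ∧ dz + (-3*x) dx ∧ dz.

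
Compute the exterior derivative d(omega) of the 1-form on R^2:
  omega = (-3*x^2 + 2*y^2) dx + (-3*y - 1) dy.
d(omega) = (-4*y) dx ∧ dy

For a 1-form omega = sum_i f_i dx_i, the exterior derivative is
  d(omega) = sum_{i < j} (∂f_j/∂x_i - ∂f_i/∂x_j) dx_i ∧ dx_j.
  coefficient of dx ∧ dy: ∂f_2/∂x - ∂f_1/∂y = ∂(-3*y - 1)/∂x - ∂(-3*x^2 + 2*y^2)/∂y = -4*y
Assembling: d(omega) = (-4*y) dx ∧ dy.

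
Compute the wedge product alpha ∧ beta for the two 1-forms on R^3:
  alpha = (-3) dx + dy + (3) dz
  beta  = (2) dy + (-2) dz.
alpha ∧ beta = (-6) dx ∧ dy + (6) dx ∧ dz + (-8) dy ∧ dz

Distribute the wedge, using dx_i ∧ dx_j = -dx_j ∧ dx_i and dx_i ∧ dx_i = 0. For each pair (i, j) with i < j, the coefficient of dx_i ∧ dx_j in alpha ∧ beta is (alpha_i * beta_j - alpha_j * beta_i). Collecting: alpha ∧ beta = (-6) dx ∧ dy + (6) dx ∧ dz + (-8) dy ∧ dz.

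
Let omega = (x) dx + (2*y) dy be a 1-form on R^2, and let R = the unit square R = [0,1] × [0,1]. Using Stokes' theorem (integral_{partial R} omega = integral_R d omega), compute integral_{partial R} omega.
integral_(partial R) omega = 0

Stokes: integral_partial_R omega = integral_R d omega with d omega = (∂Q/∂x - ∂P/∂y) dx ∧ dy.
  ∂Q/∂x = 0
  ∂P/∂y = 0
  integrand = ∂Q/∂x - ∂P/∂y = 0.
Integrating over R: integral_0^1 integral_0^1 (0) dx dy = 0.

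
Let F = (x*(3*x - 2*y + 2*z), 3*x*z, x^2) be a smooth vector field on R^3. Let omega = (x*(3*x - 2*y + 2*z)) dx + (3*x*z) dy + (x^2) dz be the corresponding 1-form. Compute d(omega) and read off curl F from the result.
d(omega) = (-3*x) dy ∧ dz + (0) dz ∧ dx + (2*x + 3*z) dx ∧ dy; curl F = (-3*x, 0, 2*x + 3*z)

d omega = sum_{i<j} (∂f_j/∂x_i - ∂f_i/∂x_j) dx_i ∧ dx_j. Under the identification (dy ∧ dz, dz ∧ dx, dx ∧ dy) ↔ (e_x, e_y, e_z), the coefficients are exactly the components of curl F. Compute:
  ∂R/∂y - ∂Q/∂z = (0) - (3*x) = -3*x
  ∂P/∂z - ∂R/∂x = (2*x) - (2*x) = 0
  ∂Q/∂x - ∂P/∂y = (3*z) - (-2*x) = 2*x + 3*z.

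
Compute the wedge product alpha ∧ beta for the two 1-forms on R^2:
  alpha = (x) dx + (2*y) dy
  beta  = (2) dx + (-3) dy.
alpha ∧ beta = (-3*x - 4*y) dx ∧ dy

Distribute the wedge, using dx_i ∧ dx_j = -dx_j ∧ dx_i and dx_i ∧ dx_i = 0. For each pair (i, j) with i < j, the coefficient of dx_i ∧ dx_j in alpha ∧ beta is (alpha_i * beta_j - alpha_j * beta_i). Collecting: alpha ∧ beta = (-3*x - 4*y) dx ∧ dy.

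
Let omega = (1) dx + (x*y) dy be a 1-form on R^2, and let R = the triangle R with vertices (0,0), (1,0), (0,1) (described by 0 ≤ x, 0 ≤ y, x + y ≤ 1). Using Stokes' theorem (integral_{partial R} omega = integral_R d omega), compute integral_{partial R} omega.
integral_(partial R) omega = 1/6

Stokes: integral_partial_R omega = integral_R d omega with d omega = (∂Q/∂x - ∂P/∂y) dx ∧ dy.
  ∂Q/∂x = y
  ∂P/∂y = 0
  integrand = ∂Q/∂x - ∂P/∂y = y.
Integrating over R: integral_0^1 integral_0^{1-x} (y) dy dx = 1/6.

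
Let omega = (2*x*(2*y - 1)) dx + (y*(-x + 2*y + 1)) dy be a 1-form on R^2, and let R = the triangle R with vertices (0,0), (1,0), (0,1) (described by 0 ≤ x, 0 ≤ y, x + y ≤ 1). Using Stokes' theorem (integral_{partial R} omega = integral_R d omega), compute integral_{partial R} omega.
integral_(partial R) omega = -5/6

Stokes: integral_partial_R omega = integral_R d omega with d omega = (∂Q/∂x - ∂P/∂y) dx ∧ dy.
  ∂Q/∂x = -y
  ∂P/∂y = 4*x
  integrand = ∂Q/∂x - ∂P/∂y = -4*x - y.
Integrating over R: integral_0^1 integral_0^{1-x} (-4*x - y) dy dx = -5/6.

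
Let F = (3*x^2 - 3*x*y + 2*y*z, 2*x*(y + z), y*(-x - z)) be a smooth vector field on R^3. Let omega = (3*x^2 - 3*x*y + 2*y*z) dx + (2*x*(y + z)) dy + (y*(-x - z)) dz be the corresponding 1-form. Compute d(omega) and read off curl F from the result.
d(omega) = (-3*x - z) dy ∧ dz + (3*y) dz ∧ dx + (3*x + 2*y) dx ∧ dy; curl F = (-3*x - z, 3*y, 3*x + 2*y)

d omega = sum_{i<j} (∂f_j/∂x_i - ∂f_i/∂x_j) dx_i ∧ dx_j. Under the identification (dy ∧ dz, dz ∧ dx, dx ∧ dy) ↔ (e_x, e_y, e_z), the coefficients are exactly the components of curl F. Compute:
  ∂R/∂y - ∂Q/∂z = (-x - z) - (2*x) = -3*x - z
  ∂P/∂z - ∂R/∂x = (2*y) - (-y) = 3*y
  ∂Q/∂x - ∂P/∂y = (2*y + 2*z) - (-3*x + 2*z) = 3*x + 2*y.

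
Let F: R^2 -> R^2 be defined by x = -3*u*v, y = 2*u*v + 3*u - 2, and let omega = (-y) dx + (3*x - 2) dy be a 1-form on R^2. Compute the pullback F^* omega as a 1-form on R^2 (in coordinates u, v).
F^* omega = (-12*u*v^2 - 18*u*v - 10*v - 6) du + (u*(-12*u*v + 9*u - 10)) dv

Using F^*(f dg) = (f ∘ F) d(g ∘ F), substitute each coordinate x_i by F_i(u, v) in f_i, and replace dx_i by d F_i = (∂F_i/∂u) du + (∂F_i/∂v) dv.
  For the x component: f_1(F) = -2*u*v - 3*u + 2; d F_1 = (-3*v) du + (-3*u) dv
  For the y component: f_2(F) = -9*u*v - 2; d F_2 = (2*v + 3) du + (2*u) dv
Combining and collecting du, dv coefficients:
  coeff of du: -12*u*v^2 - 18*u*v - 10*v - 6
  coeff of dv: u*(-12*u*v + 9*u - 10)
F^* omega = (-12*u*v^2 - 18*u*v - 10*v - 6) du + (u*(-12*u*v + 9*u - 10)) dv.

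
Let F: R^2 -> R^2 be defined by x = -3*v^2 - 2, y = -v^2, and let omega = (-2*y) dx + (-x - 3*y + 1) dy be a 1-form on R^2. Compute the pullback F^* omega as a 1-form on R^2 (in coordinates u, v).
F^* omega = (-24*v^3 - 6*v) dv

Using F^*(f dg) = (f ∘ F) d(g ∘ F), substitute each coordinate x_i by F_i(u, v) in f_i, and replace dx_i by d F_i = (∂F_i/∂u) du + (∂F_i/∂v) dv.
  For the x component: f_1(F) = 2*v^2; d F_1 = (0) du + (-6*v) dv
  For the y component: f_2(F) = 6*v^2 + 3; d F_2 = (0) du + (-2*v) dv
Combining and collecting du, dv coefficients:
  coeff of du: 0
  coeff of dv: -24*v^3 - 6*v
F^* omega = (-24*v^3 - 6*v) dv.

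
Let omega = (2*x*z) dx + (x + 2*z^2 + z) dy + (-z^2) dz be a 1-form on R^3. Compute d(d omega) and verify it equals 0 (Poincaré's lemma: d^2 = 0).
d(d omega) = 0

Step 1: d omega = sum_{i<j} (∂f_j/∂x_i - ∂f_i/∂x_j) dx_i ∧ dx_j:
  coeff of dx ∧ dy: 1
  coeff of dx ∧ dz: -2*x
  coeff of dy ∧ dz: -4*z - 1
Step 2: Apply d again to each 2-form coefficient. The only possible 3-form in R^3 is dx ∧ dy ∧ dz, with coefficient
  ∂(coeff of dy∧dz)/∂x - ∂(coeff of dx∧dz)/∂y + ∂(coeff of dx∧dy)/∂z
  = ∂/∂x (-4*z - 1) - ∂/∂y (-2*x) + ∂/∂z (1).
Each of these terms simplifies to sums of mixed partials that cancel in pairs. The result is 0 (by equality of mixed partials for smooth functions — Schwarz / Clairaut).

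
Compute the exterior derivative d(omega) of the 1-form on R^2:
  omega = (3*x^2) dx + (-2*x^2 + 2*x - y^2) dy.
d(omega) = (2 - 4*x) dx ∧ dy

For a 1-form omega = sum_i f_i dx_i, the exterior derivative is
  d(omega) = sum_{i < j} (∂f_j/∂x_i - ∂f_i/∂x_j) dx_i ∧ dx_j.
  coefficient of dx ∧ dy: ∂f_2/∂x - ∂f_1/∂y = ∂(-2*x^2 + 2*x - y^2)/∂x - ∂(3*x^2)/∂y = 2 - 4*x
Assembling: d(omega) = (2 - 4*x) dx ∧ dy.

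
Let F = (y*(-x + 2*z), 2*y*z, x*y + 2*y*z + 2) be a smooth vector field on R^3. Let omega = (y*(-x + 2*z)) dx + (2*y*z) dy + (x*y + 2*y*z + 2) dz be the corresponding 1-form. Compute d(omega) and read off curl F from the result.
d(omega) = (x - 2*y + 2*z) dy ∧ dz + (y) dz ∧ dx + (x - 2*z) dx ∧ dy; curl F = (x - 2*y + 2*z, y, x - 2*z)

d omega = sum_{i<j} (∂f_j/∂x_i - ∂f_i/∂x_j) dx_i ∧ dx_j. Under the identification (dy ∧ dz, dz ∧ dx, dx ∧ dy) ↔ (e_x, e_y, e_z), the coefficients are exactly the components of curl F. Compute:
  ∂R/∂y - ∂Q/∂z = (x + 2*z) - (2*y) = x - 2*y + 2*z
  ∂P/∂z - ∂R/∂x = (2*y) - (y) = y
  ∂Q/∂x - ∂P/∂y = (0) - (-x + 2*z) = x - 2*z.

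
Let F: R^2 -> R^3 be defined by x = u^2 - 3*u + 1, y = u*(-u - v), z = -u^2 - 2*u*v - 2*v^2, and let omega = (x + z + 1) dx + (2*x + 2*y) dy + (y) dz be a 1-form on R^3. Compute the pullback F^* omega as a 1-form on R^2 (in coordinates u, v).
F^* omega = (2*u^3 + 4*u^2*v + 6*u^2 + 12*u*v + 9*u + 6*v^2 - 2*v - 6) du + (2*u*(u^2 + 4*u*v + 3*u + 2*v^2 - 1)) dv

Using F^*(f dg) = (f ∘ F) d(g ∘ F), substitute each coordinate x_i by F_i(u, v) in f_i, and replace dx_i by d F_i = (∂F_i/∂u) du + (∂F_i/∂v) dv.
  For the x component: f_1(F) = -2*u*v - 3*u - 2*v^2 + 2; d F_1 = (2*u - 3) du + (0) dv
  For the y component: f_2(F) = -2*u*v - 6*u + 2; d F_2 = (-2*u - v) du + (-u) dv
  For the z component: f_3(F) = u*(-u - v); d F_3 = (-2*u - 2*v) du + (-2*u - 4*v) dv
Combining and collecting du, dv coefficients:
  coeff of du: 2*u^3 + 4*u^2*v + 6*u^2 + 12*u*v + 9*u + 6*v^2 - 2*v - 6
  coeff of dv: 2*u*(u^2 + 4*u*v + 3*u + 2*v^2 - 1)
F^* omega = (2*u^3 + 4*u^2*v + 6*u^2 + 12*u*v + 9*u + 6*v^2 - 2*v - 6) du + (2*u*(u^2 + 4*u*v + 3*u + 2*v^2 - 1)) dv.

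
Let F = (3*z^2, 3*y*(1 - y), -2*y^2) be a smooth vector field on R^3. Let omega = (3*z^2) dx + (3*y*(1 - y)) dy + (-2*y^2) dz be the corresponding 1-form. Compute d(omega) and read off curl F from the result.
d(omega) = (-4*y) dy ∧ dz + (6*z) dz ∧ dx + (0) dx ∧ dy; curl F = (-4*y, 6*z, 0)

d omega = sum_{i<j} (∂f_j/∂x_i - ∂f_i/∂x_j) dx_i ∧ dx_j. Under the identification (dy ∧ dz, dz ∧ dx, dx ∧ dy) ↔ (e_x, e_y, e_z), the coefficients are exactly the components of curl F. Compute:
  ∂R/∂y - ∂Q/∂z = (-4*y) - (0) = -4*y
  ∂P/∂z - ∂R/∂x = (6*z) - (0) = 6*z
  ∂Q/∂x - ∂P/∂y = (0) - (0) = 0.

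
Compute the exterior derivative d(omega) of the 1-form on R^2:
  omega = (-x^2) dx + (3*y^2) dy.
d(omega) = 0

For a 1-form omega = sum_i f_i dx_i, the exterior derivative is
  d(omega) = sum_{i < j} (∂f_j/∂x_i - ∂f_i/∂x_j) dx_i ∧ dx_j.

Assembling: d(omega) = 0.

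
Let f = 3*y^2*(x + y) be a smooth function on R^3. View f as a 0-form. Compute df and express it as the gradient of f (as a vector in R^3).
df = (3*y^2) dx + (3*y*(2*x + 3*y)) dy + (0) dz; grad f = (3*y^2, 3*y*(2*x + 3*y), 0)

For a 0-form f, d f = (∂f/∂x) dx + (∂f/∂y) dy + (∂f/∂z) dz. The components of the vector representation are exactly the entries of grad f in Cartesian coordinates:
  ∂f/∂x = 3*y^2
  ∂f/∂y = 3*y*(2*x + 3*y)
  ∂f/∂z = 0.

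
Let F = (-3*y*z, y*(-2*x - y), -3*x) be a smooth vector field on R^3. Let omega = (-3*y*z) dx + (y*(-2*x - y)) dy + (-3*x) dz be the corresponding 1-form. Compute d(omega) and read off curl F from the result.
d(omega) = (0) dy ∧ dz + (3 - 3*y) dz ∧ dx + (-2*y + 3*z) dx ∧ dy; curl F = (0, 3 - 3*y, -2*y + 3*z)

d omega = sum_{i<j} (∂f_j/∂x_i - ∂f_i/∂x_j) dx_i ∧ dx_j. Under the identification (dy ∧ dz, dz ∧ dx, dx ∧ dy) ↔ (e_x, e_y, e_z), the coefficients are exactly the components of curl F. Compute:
  ∂R/∂y - ∂Q/∂z = (0) - (0) = 0
  ∂P/∂z - ∂R/∂x = (-3*y) - (-3) = 3 - 3*y
  ∂Q/∂x - ∂P/∂y = (-2*y) - (-3*z) = -2*y + 3*z.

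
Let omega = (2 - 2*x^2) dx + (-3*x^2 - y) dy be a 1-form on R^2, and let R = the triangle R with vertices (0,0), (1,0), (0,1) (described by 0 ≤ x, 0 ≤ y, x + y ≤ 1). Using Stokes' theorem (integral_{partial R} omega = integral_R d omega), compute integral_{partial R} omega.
integral_(partial R) omega = -1

Stokes: integral_partial_R omega = integral_R d omega with d omega = (∂Q/∂x - ∂P/∂y) dx ∧ dy.
  ∂Q/∂x = -6*x
  ∂P/∂y = 0
  integrand = ∂Q/∂x - ∂P/∂y = -6*x.
Integrating over R: integral_0^1 integral_0^{1-x} (-6*x) dy dx = -1.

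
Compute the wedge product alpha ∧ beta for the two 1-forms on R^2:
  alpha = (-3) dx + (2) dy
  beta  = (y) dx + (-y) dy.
alpha ∧ beta = (y) dx ∧ dy

Distribute the wedge, using dx_i ∧ dx_j = -dx_j ∧ dx_i and dx_i ∧ dx_i = 0. For each pair (i, j) with i < j, the coefficient of dx_i ∧ dx_j in alpha ∧ beta is (alpha_i * beta_j - alpha_j * beta_i). Collecting: alpha ∧ beta = (y) dx ∧ dy.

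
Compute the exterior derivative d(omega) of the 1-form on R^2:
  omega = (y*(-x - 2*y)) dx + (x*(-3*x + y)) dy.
d(omega) = (-5*x + 5*y) dx ∧ dy

For a 1-form omega = sum_i f_i dx_i, the exterior derivative is
  d(omega) = sum_{i < j} (∂f_j/∂x_i - ∂f_i/∂x_j) dx_i ∧ dx_j.
  coefficient of dx ∧ dy: ∂f_2/∂x - ∂f_1/∂y = ∂(x*(-3*x + y))/∂x - ∂(y*(-x - 2*y))/∂y = -5*x + 5*y
Assembling: d(omega) = (-5*x + 5*y) dx ∧ dy.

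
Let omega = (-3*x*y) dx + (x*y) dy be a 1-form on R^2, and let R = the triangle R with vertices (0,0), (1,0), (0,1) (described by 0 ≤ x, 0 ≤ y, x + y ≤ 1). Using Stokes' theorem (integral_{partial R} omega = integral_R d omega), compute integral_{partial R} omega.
integral_(partial R) omega = 2/3

Stokes: integral_partial_R omega = integral_R d omega with d omega = (∂Q/∂x - ∂P/∂y) dx ∧ dy.
  ∂Q/∂x = y
  ∂P/∂y = -3*x
  integrand = ∂Q/∂x - ∂P/∂y = 3*x + y.
Integrating over R: integral_0^1 integral_0^{1-x} (3*x + y) dy dx = 2/3.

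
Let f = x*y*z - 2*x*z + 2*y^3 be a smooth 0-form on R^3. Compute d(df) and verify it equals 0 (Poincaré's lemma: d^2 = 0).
d(df) = 0

Step 1: df = sum_i (∂f/∂x_i) dx_i = (z*(y - 2)) dx + (x*z + 6*y^2) dy + (x*(y - 2)) dz.
Step 2: Apply d again. Using the 1-form formula, the coefficient of dx ∧ dy in d(df) is ∂^2 f/∂x ∂y - ∂^2 f/∂y ∂x = (z) - (z) = 0 (equality of mixed partials for smooth f).
Similarly for dx ∧ dz and dy ∧ dz — all coefficients vanish. So d(df) = 0.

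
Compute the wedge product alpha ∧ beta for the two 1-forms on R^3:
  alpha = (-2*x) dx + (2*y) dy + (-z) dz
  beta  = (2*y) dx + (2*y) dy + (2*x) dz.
alpha ∧ beta = (-4*y*(x + y)) dx ∧ dy + (-4*x^2 + 2*y*z) dx ∧ dz + (2*y*(2*x + z)) dy ∧ dz

Distribute the wedge, using dx_i ∧ dx_j = -dx_j ∧ dx_i and dx_i ∧ dx_i = 0. For each pair (i, j) with i < j, the coefficient of dx_i ∧ dx_j in alpha ∧ beta is (alpha_i * beta_j - alpha_j * beta_i). Collecting: alpha ∧ beta = (-4*y*(x + y)) dx ∧ dy + (-4*x^2 + 2*y*z) dx ∧ dz + (2*y*(2*x + z)) dy ∧ dz.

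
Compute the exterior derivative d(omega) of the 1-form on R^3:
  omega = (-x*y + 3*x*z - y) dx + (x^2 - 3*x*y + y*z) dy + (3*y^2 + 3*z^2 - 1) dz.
d(omega) = (3*x - 3*y + 1) dx ∧ dy + (-3*x) dx ∧ dz + (5*y) dy ∧ dz

For a 1-form omega = sum_i f_i dx_i, the exterior derivative is
  d(omega) = sum_{i < j} (∂f_j/∂x_i - ∂f_i/∂x_j) dx_i ∧ dx_j.
  coefficient of dx ∧ dy: ∂f_2/∂x - ∂f_1/∂y = ∂(x^2 - 3*x*y + y*z)/∂x - ∂(-x*y + 3*x*z - y)/∂y = 3*x - 3*y + 1
  coefficient of dx ∧ dz: ∂f_3/∂x - ∂f_1/∂z = ∂(3*y^2 + 3*z^2 - 1)/∂x - ∂(-x*y + 3*x*z - y)/∂z = -3*x
  coefficient of dy ∧ dz: ∂f_3/∂y - ∂f_2/∂z = ∂(3*y^2 + 3*z^2 - 1)/∂y - ∂(x^2 - 3*x*y + y*z)/∂z = 5*y
Assembling: d(omega) = (3*x - 3*y + 1) dx ∧ dy + (-3*x) dx ∧ dz + (5*y) dy ∧ dz.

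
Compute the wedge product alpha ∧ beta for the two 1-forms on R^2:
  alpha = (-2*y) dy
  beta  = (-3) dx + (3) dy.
alpha ∧ beta = (-6*y) dx ∧ dy

Distribute the wedge, using dx_i ∧ dx_j = -dx_j ∧ dx_i and dx_i ∧ dx_i = 0. For each pair (i, j) with i < j, the coefficient of dx_i ∧ dx_j in alpha ∧ beta is (alpha_i * beta_j - alpha_j * beta_i). Collecting: alpha ∧ beta = (-6*y) dx ∧ dy.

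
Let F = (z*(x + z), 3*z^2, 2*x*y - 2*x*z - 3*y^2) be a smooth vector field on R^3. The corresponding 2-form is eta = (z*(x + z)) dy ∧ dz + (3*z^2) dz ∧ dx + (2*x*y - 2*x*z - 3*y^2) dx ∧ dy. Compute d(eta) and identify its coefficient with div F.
d(eta) = (-2*x + z) dx ∧ dy ∧ dz; div F = -2*x + z

For a 2-form in R^3 of the form above, applying d gives a 3-form with coefficient ∂P/∂x + ∂Q/∂y + ∂R/∂z:
  ∂P/∂x = z
  ∂Q/∂y = 0
  ∂R/∂z = -2*x
Sum = -2*x + z, which is exactly div F.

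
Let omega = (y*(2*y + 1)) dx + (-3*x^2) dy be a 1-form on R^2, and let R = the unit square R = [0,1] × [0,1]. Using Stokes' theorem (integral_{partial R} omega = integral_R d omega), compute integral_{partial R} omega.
integral_(partial R) omega = -6

Stokes: integral_partial_R omega = integral_R d omega with d omega = (∂Q/∂x - ∂P/∂y) dx ∧ dy.
  ∂Q/∂x = -6*x
  ∂P/∂y = 4*y + 1
  integrand = ∂Q/∂x - ∂P/∂y = -6*x - 4*y - 1.
Integrating over R: integral_0^1 integral_0^1 (-6*x - 4*y - 1) dx dy = -6.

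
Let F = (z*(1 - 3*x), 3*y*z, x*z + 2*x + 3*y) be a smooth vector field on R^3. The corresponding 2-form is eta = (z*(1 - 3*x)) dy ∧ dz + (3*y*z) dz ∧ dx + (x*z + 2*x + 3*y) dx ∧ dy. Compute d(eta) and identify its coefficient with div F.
d(eta) = (x) dx ∧ dy ∧ dz; div F = x

For a 2-form in R^3 of the form above, applying d gives a 3-form with coefficient ∂P/∂x + ∂Q/∂y + ∂R/∂z:
  ∂P/∂x = -3*z
  ∂Q/∂y = 3*z
  ∂R/∂z = x
Sum = x, which is exactly div F.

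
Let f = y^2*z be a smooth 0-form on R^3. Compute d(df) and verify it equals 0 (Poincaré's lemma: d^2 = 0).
d(df) = 0

Step 1: df = sum_i (∂f/∂x_i) dx_i = (0) dx + (2*y*z) dy + (y^2) dz.
Step 2: Apply d again. Using the 1-form formula, the coefficient of dx ∧ dy in d(df) is ∂^2 f/∂x ∂y - ∂^2 f/∂y ∂x = (0) - (0) = 0 (equality of mixed partials for smooth f).
Similarly for dx ∧ dz and dy ∧ dz — all coefficients vanish. So d(df) = 0.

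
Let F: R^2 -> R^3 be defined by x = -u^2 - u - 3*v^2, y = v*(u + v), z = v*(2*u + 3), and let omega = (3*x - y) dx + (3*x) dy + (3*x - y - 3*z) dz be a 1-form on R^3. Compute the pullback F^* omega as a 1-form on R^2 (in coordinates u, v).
F^* omega = (6*u^3 - 7*u^2*v + 9*u^2 + 6*u*v^2 - 8*u*v + 3*u - 29*v^3 - 8*v^2) du + (-9*u^3 - 2*u^2*v - 18*u^2 - 23*u*v^2 - 27*u*v - 9*u + 42*v^3 - 30*v^2 - 27*v) dv

Using F^*(f dg) = (f ∘ F) d(g ∘ F), substitute each coordinate x_i by F_i(u, v) in f_i, and replace dx_i by d F_i = (∂F_i/∂u) du + (∂F_i/∂v) dv.
  For the x component: f_1(F) = -3*u^2 - u*v - 3*u - 10*v^2; d F_1 = (-2*u - 1) du + (-6*v) dv
  For the y component: f_2(F) = -3*u^2 - 3*u - 9*v^2; d F_2 = (v) du + (u + 2*v) dv
  For the z component: f_3(F) = -3*u^2 - 7*u*v - 3*u - 10*v^2 - 9*v; d F_3 = (2*v) du + (2*u + 3) dv
Combining and collecting du, dv coefficients:
  coeff of du: 6*u^3 - 7*u^2*v + 9*u^2 + 6*u*v^2 - 8*u*v + 3*u - 29*v^3 - 8*v^2
  coeff of dv: -9*u^3 - 2*u^2*v - 18*u^2 - 23*u*v^2 - 27*u*v - 9*u + 42*v^3 - 30*v^2 - 27*v
F^* omega = (6*u^3 - 7*u^2*v + 9*u^2 + 6*u*v^2 - 8*u*v + 3*u - 29*v^3 - 8*v^2) du + (-9*u^3 - 2*u^2*v - 18*u^2 - 23*u*v^2 - 27*u*v - 9*u + 42*v^3 - 30*v^2 - 27*v) dv.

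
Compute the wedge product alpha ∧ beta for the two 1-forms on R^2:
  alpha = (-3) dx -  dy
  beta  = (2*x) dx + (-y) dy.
alpha ∧ beta = (2*x + 3*y) dx ∧ dy

Distribute the wedge, using dx_i ∧ dx_j = -dx_j ∧ dx_i and dx_i ∧ dx_i = 0. For each pair (i, j) with i < j, the coefficient of dx_i ∧ dx_j in alpha ∧ beta is (alpha_i * beta_j - alpha_j * beta_i). Collecting: alpha ∧ beta = (2*x + 3*y) dx ∧ dy.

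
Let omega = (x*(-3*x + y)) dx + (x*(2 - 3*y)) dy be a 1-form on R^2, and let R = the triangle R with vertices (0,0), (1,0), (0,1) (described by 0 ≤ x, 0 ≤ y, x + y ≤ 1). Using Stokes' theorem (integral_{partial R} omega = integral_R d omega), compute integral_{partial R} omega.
integral_(partial R) omega = 1/3

Stokes: integral_partial_R omega = integral_R d omega with d omega = (∂Q/∂x - ∂P/∂y) dx ∧ dy.
  ∂Q/∂x = 2 - 3*y
  ∂P/∂y = x
  integrand = ∂Q/∂x - ∂P/∂y = -x - 3*y + 2.
Integrating over R: integral_0^1 integral_0^{1-x} (-x - 3*y + 2) dy dx = 1/3.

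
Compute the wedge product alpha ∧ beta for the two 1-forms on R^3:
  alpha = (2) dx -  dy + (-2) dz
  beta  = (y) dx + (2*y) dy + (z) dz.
alpha ∧ beta = (5*y) dx ∧ dy + (2*y + 2*z) dx ∧ dz + (4*y - z) dy ∧ dz

Distribute the wedge, using dx_i ∧ dx_j = -dx_j ∧ dx_i and dx_i ∧ dx_i = 0. For each pair (i, j) with i < j, the coefficient of dx_i ∧ dx_j in alpha ∧ beta is (alpha_i * beta_j - alpha_j * beta_i). Collecting: alpha ∧ beta = (5*y) dx ∧ dy + (2*y + 2*z) dx ∧ dz + (4*y - z) dy ∧ dz.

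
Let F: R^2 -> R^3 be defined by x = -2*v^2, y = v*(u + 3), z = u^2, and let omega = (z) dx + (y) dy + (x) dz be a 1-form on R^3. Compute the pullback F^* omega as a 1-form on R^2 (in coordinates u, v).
F^* omega = (3*v^2*(1 - u)) du + (3*v*(-u^2 + 2*u + 3)) dv

Using F^*(f dg) = (f ∘ F) d(g ∘ F), substitute each coordinate x_i by F_i(u, v) in f_i, and replace dx_i by d F_i = (∂F_i/∂u) du + (∂F_i/∂v) dv.
  For the x component: f_1(F) = u^2; d F_1 = (0) du + (-4*v) dv
  For the y component: f_2(F) = v*(u + 3); d F_2 = (v) du + (u + 3) dv
  For the z component: f_3(F) = -2*v^2; d F_3 = (2*u) du + (0) dv
Combining and collecting du, dv coefficients:
  coeff of du: 3*v^2*(1 - u)
  coeff of dv: 3*v*(-u^2 + 2*u + 3)
F^* omega = (3*v^2*(1 - u)) du + (3*v*(-u^2 + 2*u + 3)) dv.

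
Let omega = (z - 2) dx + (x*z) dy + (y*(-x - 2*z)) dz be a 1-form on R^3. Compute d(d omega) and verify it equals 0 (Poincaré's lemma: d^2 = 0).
d(d omega) = 0

Step 1: d omega = sum_{i<j} (∂f_j/∂x_i - ∂f_i/∂x_j) dx_i ∧ dx_j:
  coeff of dx ∧ dy: z
  coeff of dx ∧ dz: -y - 1
  coeff of dy ∧ dz: -2*x - 2*z
Step 2: Apply d again to each 2-form coefficient. The only possible 3-form in R^3 is dx ∧ dy ∧ dz, with coefficient
  ∂(coeff of dy∧dz)/∂x - ∂(coeff of dx∧dz)/∂y + ∂(coeff of dx∧dy)/∂z
  = ∂/∂x (-2*x - 2*z) - ∂/∂y (-y - 1) + ∂/∂z (z).
Each of these terms simplifies to sums of mixed partials that cancel in pairs. The result is 0 (by equality of mixed partials for smooth functions — Schwarz / Clairaut).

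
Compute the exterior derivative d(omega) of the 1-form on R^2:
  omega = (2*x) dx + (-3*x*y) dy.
d(omega) = (-3*y) dx ∧ dy

For a 1-form omega = sum_i f_i dx_i, the exterior derivative is
  d(omega) = sum_{i < j} (∂f_j/∂x_i - ∂f_i/∂x_j) dx_i ∧ dx_j.
  coefficient of dx ∧ dy: ∂f_2/∂x - ∂f_1/∂y = ∂(-3*x*y)/∂x - ∂(2*x)/∂y = -3*y
Assembling: d(omega) = (-3*y) dx ∧ dy.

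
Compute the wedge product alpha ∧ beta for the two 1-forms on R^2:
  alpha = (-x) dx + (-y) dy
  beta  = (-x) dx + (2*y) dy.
alpha ∧ beta = (-3*x*y) dx ∧ dy

Distribute the wedge, using dx_i ∧ dx_j = -dx_j ∧ dx_i and dx_i ∧ dx_i = 0. For each pair (i, j) with i < j, the coefficient of dx_i ∧ dx_j in alpha ∧ beta is (alpha_i * beta_j - alpha_j * beta_i). Collecting: alpha ∧ beta = (-3*x*y) dx ∧ dy.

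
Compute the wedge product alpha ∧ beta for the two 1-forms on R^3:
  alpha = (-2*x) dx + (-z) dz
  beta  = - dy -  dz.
alpha ∧ beta = (2*x) dx ∧ dy + (2*x) dx ∧ dz + (-z) dy ∧ dz

Distribute the wedge, using dx_i ∧ dx_j = -dx_j ∧ dx_i and dx_i ∧ dx_i = 0. For each pair (i, j) with i < j, the coefficient of dx_i ∧ dx_j in alpha ∧ beta is (alpha_i * beta_j - alpha_j * beta_i). Collecting: alpha ∧ beta = (2*x) dx ∧ dy + (2*x) dx ∧ dz + (-z) dy ∧ dz.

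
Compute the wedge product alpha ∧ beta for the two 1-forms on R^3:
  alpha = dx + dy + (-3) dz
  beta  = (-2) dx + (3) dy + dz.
alpha ∧ beta = (5) dx ∧ dy + (-5) dx ∧ dz + (10) dy ∧ dz

Distribute the wedge, using dx_i ∧ dx_j = -dx_j ∧ dx_i and dx_i ∧ dx_i = 0. For each pair (i, j) with i < j, the coefficient of dx_i ∧ dx_j in alpha ∧ beta is (alpha_i * beta_j - alpha_j * beta_i). Collecting: alpha ∧ beta = (5) dx ∧ dy + (-5) dx ∧ dz + (10) dy ∧ dz.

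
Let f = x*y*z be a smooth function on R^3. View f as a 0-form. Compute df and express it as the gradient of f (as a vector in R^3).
df = (y*z) dx + (x*z) dy + (x*y) dz; grad f = (y*z, x*z, x*y)

For a 0-form f, d f = (∂f/∂x) dx + (∂f/∂y) dy + (∂f/∂z) dz. The components of the vector representation are exactly the entries of grad f in Cartesian coordinates:
  ∂f/∂x = y*z
  ∂f/∂y = x*z
  ∂f/∂z = x*y.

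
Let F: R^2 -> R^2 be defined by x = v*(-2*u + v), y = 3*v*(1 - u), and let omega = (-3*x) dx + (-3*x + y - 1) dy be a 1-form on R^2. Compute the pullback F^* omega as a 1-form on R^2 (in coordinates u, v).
F^* omega = (3*v*(-7*u*v + 5*v^2 - 3*v + 1)) du + (-21*u^2*v + 27*u*v^2 + 3*u - 6*v^3 - 9*v^2 + 9*v - 3) dv

Using F^*(f dg) = (f ∘ F) d(g ∘ F), substitute each coordinate x_i by F_i(u, v) in f_i, and replace dx_i by d F_i = (∂F_i/∂u) du + (∂F_i/∂v) dv.
  For the x component: f_1(F) = 3*v*(2*u - v); d F_1 = (-2*v) du + (-2*u + 2*v) dv
  For the y component: f_2(F) = 3*u*v - 3*v^2 + 3*v - 1; d F_2 = (-3*v) du + (3 - 3*u) dv
Combining and collecting du, dv coefficients:
  coeff of du: 3*v*(-7*u*v + 5*v^2 - 3*v + 1)
  coeff of dv: -21*u^2*v + 27*u*v^2 + 3*u - 6*v^3 - 9*v^2 + 9*v - 3
F^* omega = (3*v*(-7*u*v + 5*v^2 - 3*v + 1)) du + (-21*u^2*v + 27*u*v^2 + 3*u - 6*v^3 - 9*v^2 + 9*v - 3) dv.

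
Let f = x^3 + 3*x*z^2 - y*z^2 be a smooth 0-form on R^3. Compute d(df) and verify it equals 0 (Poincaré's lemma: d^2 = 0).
d(df) = 0

Step 1: df = sum_i (∂f/∂x_i) dx_i = (3*x^2 + 3*z^2) dx + (-z^2) dy + (2*z*(3*x - y)) dz.
Step 2: Apply d again. Using the 1-form formula, the coefficient of dx ∧ dy in d(df) is ∂^2 f/∂x ∂y - ∂^2 f/∂y ∂x = (0) - (0) = 0 (equality of mixed partials for smooth f).
Similarly for dx ∧ dz and dy ∧ dz — all coefficients vanish. So d(df) = 0.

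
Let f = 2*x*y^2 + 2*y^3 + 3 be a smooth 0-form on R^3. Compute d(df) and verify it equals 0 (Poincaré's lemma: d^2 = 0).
d(df) = 0

Step 1: df = sum_i (∂f/∂x_i) dx_i = (2*y^2) dx + (2*y*(2*x + 3*y)) dy + (0) dz.
Step 2: Apply d again. Using the 1-form formula, the coefficient of dx ∧ dy in d(df) is ∂^2 f/∂x ∂y - ∂^2 f/∂y ∂x = (4*y) - (4*y) = 0 (equality of mixed partials for smooth f).
Similarly for dx ∧ dz and dy ∧ dz — all coefficients vanish. So d(df) = 0.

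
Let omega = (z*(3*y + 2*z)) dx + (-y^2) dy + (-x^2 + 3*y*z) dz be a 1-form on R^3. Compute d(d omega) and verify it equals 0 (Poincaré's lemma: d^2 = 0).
d(d omega) = 0

Step 1: d omega = sum_{i<j} (∂f_j/∂x_i - ∂f_i/∂x_j) dx_i ∧ dx_j:
  coeff of dx ∧ dy: -3*z
  coeff of dx ∧ dz: -2*x - 3*y - 4*z
  coeff of dy ∧ dz: 3*z
Step 2: Apply d again to each 2-form coefficient. The only possible 3-form in R^3 is dx ∧ dy ∧ dz, with coefficient
  ∂(coeff of dy∧dz)/∂x - ∂(coeff of dx∧dz)/∂y + ∂(coeff of dx∧dy)/∂z
  = ∂/∂x (3*z) - ∂/∂y (-2*x - 3*y - 4*z) + ∂/∂z (-3*z).
Each of these terms simplifies to sums of mixed partials that cancel in pairs. The result is 0 (by equality of mixed partials for smooth functions — Schwarz / Clairaut).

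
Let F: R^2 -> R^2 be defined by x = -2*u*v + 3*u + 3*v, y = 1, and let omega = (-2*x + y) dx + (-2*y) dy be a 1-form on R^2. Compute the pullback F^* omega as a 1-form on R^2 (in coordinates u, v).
F^* omega = (-8*u*v^2 + 24*u*v - 18*u + 12*v^2 - 20*v + 3) du + (-8*u^2*v + 12*u^2 + 24*u*v - 20*u - 18*v + 3) dv

Using F^*(f dg) = (f ∘ F) d(g ∘ F), substitute each coordinate x_i by F_i(u, v) in f_i, and replace dx_i by d F_i = (∂F_i/∂u) du + (∂F_i/∂v) dv.
  For the x component: f_1(F) = 4*u*v - 6*u - 6*v + 1; d F_1 = (3 - 2*v) du + (3 - 2*u) dv
  For the y component: f_2(F) = -2; d F_2 = (0) du + (0) dv
Combining and collecting du, dv coefficients:
  coeff of du: -8*u*v^2 + 24*u*v - 18*u + 12*v^2 - 20*v + 3
  coeff of dv: -8*u^2*v + 12*u^2 + 24*u*v - 20*u - 18*v + 3
F^* omega = (-8*u*v^2 + 24*u*v - 18*u + 12*v^2 - 20*v + 3) du + (-8*u^2*v + 12*u^2 + 24*u*v - 20*u - 18*v + 3) dv.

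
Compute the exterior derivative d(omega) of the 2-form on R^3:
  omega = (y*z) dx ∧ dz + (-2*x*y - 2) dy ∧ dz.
d(omega) = (-2*y - z) dx ∧ dy ∧ dz

For a 2-form omega = sum_{i<j} g_{ij} dx_i ∧ dx_j, the exterior derivative is
  d(omega) = sum_{i<j} d(g_{ij}) ∧ dx_i ∧ dx_j = sum_{i<j, k} (∂g_{ij}/∂x_k) dx_k ∧ dx_i ∧ dx_j.
Expand each term, using dx_k ∧ dx_i ∧ dx_j = sgn(permutation) dx_{(a)} ∧ dx_{(b)} ∧ dx_{(c)} with (a < b < c) sorted:
  d(y*z) includes (∂/∂y)(y*z) dy = (z) dy, which multiplied by dx ∧ dz gives (-z) dx ∧ dy ∧ dz
  d(-2*x*y - 2) includes (∂/∂x)(-2*x*y - 2) dx = (-2*y) dx, which multiplied by dy ∧ dz gives (-2*y) dx ∧ dy ∧ dz
Collecting like 3-forms: d(omega) = (-2*y - z) dx ∧ dy ∧ dz.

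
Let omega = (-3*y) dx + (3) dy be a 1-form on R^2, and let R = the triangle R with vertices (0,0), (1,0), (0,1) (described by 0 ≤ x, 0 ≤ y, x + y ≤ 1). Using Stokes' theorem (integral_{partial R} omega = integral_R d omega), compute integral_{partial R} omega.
integral_(partial R) omega = 3/2

Stokes: integral_partial_R omega = integral_R d omega with d omega = (∂Q/∂x - ∂P/∂y) dx ∧ dy.
  ∂Q/∂x = 0
  ∂P/∂y = -3
  integrand = ∂Q/∂x - ∂P/∂y = 3.
Integrating over R: integral_0^1 integral_0^{1-x} (3) dy dx = 3/2.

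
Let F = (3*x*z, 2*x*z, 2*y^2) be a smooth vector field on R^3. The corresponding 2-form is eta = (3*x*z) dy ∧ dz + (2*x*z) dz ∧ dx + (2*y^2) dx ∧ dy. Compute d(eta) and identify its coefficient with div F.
d(eta) = (3*z) dx ∧ dy ∧ dz; div F = 3*z

For a 2-form in R^3 of the form above, applying d gives a 3-form with coefficient ∂P/∂x + ∂Q/∂y + ∂R/∂z:
  ∂P/∂x = 3*z
  ∂Q/∂y = 0
  ∂R/∂z = 0
Sum = 3*z, which is exactly div F.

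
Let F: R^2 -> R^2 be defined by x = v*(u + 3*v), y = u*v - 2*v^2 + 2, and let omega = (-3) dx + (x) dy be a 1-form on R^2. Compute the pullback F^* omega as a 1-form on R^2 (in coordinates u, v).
F^* omega = (v*(u*v + 3*v^2 - 3)) du + (u^2*v - u*v^2 - 3*u - 12*v^3 - 18*v) dv

Using F^*(f dg) = (f ∘ F) d(g ∘ F), substitute each coordinate x_i by F_i(u, v) in f_i, and replace dx_i by d F_i = (∂F_i/∂u) du + (∂F_i/∂v) dv.
  For the x component: f_1(F) = -3; d F_1 = (v) du + (u + 6*v) dv
  For the y component: f_2(F) = v*(u + 3*v); d F_2 = (v) du + (u - 4*v) dv
Combining and collecting du, dv coefficients:
  coeff of du: v*(u*v + 3*v^2 - 3)
  coeff of dv: u^2*v - u*v^2 - 3*u - 12*v^3 - 18*v
F^* omega = (v*(u*v + 3*v^2 - 3)) du + (u^2*v - u*v^2 - 3*u - 12*v^3 - 18*v) dv.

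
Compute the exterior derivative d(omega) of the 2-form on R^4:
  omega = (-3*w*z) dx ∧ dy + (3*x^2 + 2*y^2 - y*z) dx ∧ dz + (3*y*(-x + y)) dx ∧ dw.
d(omega) = (-3*w - 4*y + z) dx ∧ dy ∧ dz + (3*x - 6*y - 3*z) dx ∧ dy ∧ dw

For a 2-form omega = sum_{i<j} g_{ij} dx_i ∧ dx_j, the exterior derivative is
  d(omega) = sum_{i<j} d(g_{ij}) ∧ dx_i ∧ dx_j = sum_{i<j, k} (∂g_{ij}/∂x_k) dx_k ∧ dx_i ∧ dx_j.
Expand each term, using dx_k ∧ dx_i ∧ dx_j = sgn(permutation) dx_{(a)} ∧ dx_{(b)} ∧ dx_{(c)} with (a < b < c) sorted:
  d(-3*w*z) includes (∂/∂z)(-3*w*z) dz = (-3*w) dz, which multiplied by dx ∧ dy gives (-3*w) dx ∧ dy ∧ dz
  d(-3*w*z) includes (∂/∂w)(-3*w*z) dw = (-3*z) dw, which multiplied by dx ∧ dy gives (-3*z) dx ∧ dy ∧ dw
  d(3*x^2 + 2*y^2 - y*z) includes (∂/∂y)(3*x^2 + 2*y^2 - y*z) dy = (4*y - z) dy, which multiplied by dx ∧ dz gives (-4*y + z) dx ∧ dy ∧ dz
  d(3*y*(-x + y)) includes (∂/∂y)(3*y*(-x + y)) dy = (-3*x + 6*y) dy, which multiplied by dx ∧ dw gives (3*x - 6*y) dx ∧ dy ∧ dw
Collecting like 3-forms: d(omega) = (-3*w - 4*y + z) dx ∧ dy ∧ dz + (3*x - 6*y - 3*z) dx ∧ dy ∧ dw.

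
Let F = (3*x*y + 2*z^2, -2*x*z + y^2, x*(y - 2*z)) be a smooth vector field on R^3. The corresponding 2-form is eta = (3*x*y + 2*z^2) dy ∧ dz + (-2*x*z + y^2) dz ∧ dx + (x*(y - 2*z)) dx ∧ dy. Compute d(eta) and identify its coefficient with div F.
d(eta) = (-2*x + 5*y) dx ∧ dy ∧ dz; div F = -2*x + 5*y

For a 2-form in R^3 of the form above, applying d gives a 3-form with coefficient ∂P/∂x + ∂Q/∂y + ∂R/∂z:
  ∂P/∂x = 3*y
  ∂Q/∂y = 2*y
  ∂R/∂z = -2*x
Sum = -2*x + 5*y, which is exactly div F.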